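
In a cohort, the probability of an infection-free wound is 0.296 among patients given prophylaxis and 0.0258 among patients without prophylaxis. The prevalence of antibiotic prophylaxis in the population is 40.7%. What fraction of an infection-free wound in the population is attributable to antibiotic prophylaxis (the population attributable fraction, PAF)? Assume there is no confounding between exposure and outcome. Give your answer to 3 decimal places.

PAF ≈ 0.810

Let p₁ = 0.296, p₀ = 0.0258.
Overall risk P(Y=1) = π·p₁ + (1−π)·p₀ = 0.407×0.296 + 0.593×0.0258 = 0.13577.
Under exogeneity, PAF = [P(Y=1) − p₀] / P(Y=1).
PAF = (0.13577 − 0.0258) / 0.13577 ≈ 0.8100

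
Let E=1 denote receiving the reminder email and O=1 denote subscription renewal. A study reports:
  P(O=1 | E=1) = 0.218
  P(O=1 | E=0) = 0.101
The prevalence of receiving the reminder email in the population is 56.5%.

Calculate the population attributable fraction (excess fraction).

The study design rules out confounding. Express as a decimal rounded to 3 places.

PAF ≈ 0.396

Let p₁ = 0.218, p₀ = 0.101.
Overall risk P(Y=1) = π·p₁ + (1−π)·p₀ = 0.565×0.218 + 0.435×0.101 = 0.16711.
Under exogeneity, PAF = [P(Y=1) − p₀] / P(Y=1).
PAF = (0.16711 − 0.101) / 0.16711 ≈ 0.3956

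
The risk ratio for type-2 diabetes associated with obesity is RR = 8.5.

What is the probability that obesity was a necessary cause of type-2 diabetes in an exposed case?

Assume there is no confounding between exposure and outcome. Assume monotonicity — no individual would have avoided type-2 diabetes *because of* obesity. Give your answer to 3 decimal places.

Under exogeneity and monotonicity, PN = (RR − 1) / RR = 1 − 1/RR.
PN = (8.5 − 1) / 8.5 = 7.5 / 8.5 ≈ 0.8824

PN ≈ 0.882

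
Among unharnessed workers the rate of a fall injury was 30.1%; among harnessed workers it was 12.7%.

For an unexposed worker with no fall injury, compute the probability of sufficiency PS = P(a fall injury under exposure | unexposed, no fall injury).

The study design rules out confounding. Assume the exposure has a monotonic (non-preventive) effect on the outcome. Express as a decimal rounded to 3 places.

p₁ = 0.301, p₀ = 0.127.
Under exogeneity and monotonicity, PS = (p₁ − p₀) / (1 − p₀).
PS = (0.301 − 0.127) / (1 − 0.127) = 0.174 / 0.873 ≈ 0.1993

PS ≈ 0.199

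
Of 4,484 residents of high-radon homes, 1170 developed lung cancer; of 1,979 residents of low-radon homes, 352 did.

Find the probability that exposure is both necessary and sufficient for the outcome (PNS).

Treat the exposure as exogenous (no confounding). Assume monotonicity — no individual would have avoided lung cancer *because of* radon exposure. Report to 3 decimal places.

PNS ≈ 0.083

p₁ = P(outcome | exposed) = 1170/4484 = 0.26093
p₀ = P(outcome | unexposed) = 352/1979 = 0.17787
Under exogeneity and monotonicity, PNS = p₁ − p₀.
PNS = 0.26093 − 0.17787 = 0.08306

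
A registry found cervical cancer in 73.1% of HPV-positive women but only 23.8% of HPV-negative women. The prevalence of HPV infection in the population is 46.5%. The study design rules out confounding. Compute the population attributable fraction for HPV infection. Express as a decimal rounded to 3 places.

p₁ = 0.731, p₀ = 0.238.
Overall risk P(Y=1) = π·p₁ + (1−π)·p₀ = 0.465×0.731 + 0.535×0.238 = 0.46725.
Under exogeneity, PAF = [P(Y=1) − p₀] / P(Y=1).
PAF = (0.46725 − 0.238) / 0.46725 ≈ 0.4906

PAF ≈ 0.491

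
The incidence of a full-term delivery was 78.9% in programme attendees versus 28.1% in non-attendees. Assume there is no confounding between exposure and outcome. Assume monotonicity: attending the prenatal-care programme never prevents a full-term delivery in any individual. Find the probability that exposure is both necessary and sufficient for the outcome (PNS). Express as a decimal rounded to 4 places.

p₁ = 0.789, p₀ = 0.281.
Under exogeneity and monotonicity, PNS = p₁ − p₀.
PNS = 0.789 − 0.281 = 0.508

PNS ≈ 0.5080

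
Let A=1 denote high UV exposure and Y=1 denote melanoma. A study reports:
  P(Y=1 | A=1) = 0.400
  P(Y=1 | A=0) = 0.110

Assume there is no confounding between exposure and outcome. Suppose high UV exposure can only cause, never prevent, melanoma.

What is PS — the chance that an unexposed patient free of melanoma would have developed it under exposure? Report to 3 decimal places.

PS ≈ 0.326

Let p₁ = 0.4, p₀ = 0.11.
Under exogeneity and monotonicity, PS = (p₁ − p₀) / (1 − p₀).
PS = (0.4 − 0.11) / (1 − 0.11) = 0.29 / 0.89 ≈ 0.3258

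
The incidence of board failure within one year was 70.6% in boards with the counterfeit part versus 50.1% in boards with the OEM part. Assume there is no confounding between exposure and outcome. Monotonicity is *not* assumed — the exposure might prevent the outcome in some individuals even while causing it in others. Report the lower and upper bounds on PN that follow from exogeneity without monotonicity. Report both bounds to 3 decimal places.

0.290 ≤ PN ≤ 0.707

p₁ = 0.706, p₀ = 0.501.
Under exogeneity alone the bounds on PN are max{0,(p₁−p₀)/p₁} ≤ PN ≤ min{1,(1−p₀)/p₁}.
  lower = (p₁ − p₀)/p₁ = 0.205 / 0.706 ≈ 0.2904
  upper = min{1, (1 − p₀)/p₁} = 0.499 / 0.706 ≈ 0.7068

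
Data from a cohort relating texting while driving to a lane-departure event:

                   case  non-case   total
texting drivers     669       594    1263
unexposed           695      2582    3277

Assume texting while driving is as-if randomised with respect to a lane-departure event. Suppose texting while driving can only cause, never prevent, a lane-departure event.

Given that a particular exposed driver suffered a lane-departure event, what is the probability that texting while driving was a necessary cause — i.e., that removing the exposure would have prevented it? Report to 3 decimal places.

PN ≈ 0.600

p₁ = P(outcome | exposed) = 669/1263 = 0.52969
p₀ = P(outcome | unexposed) = 695/3277 = 0.21208
Under exogeneity and monotonicity, PN = (p₁ − p₀) / p₁.
PN = (0.52969 − 0.21208) / 0.52969 = 0.31761 / 0.52969 ≈ 0.5996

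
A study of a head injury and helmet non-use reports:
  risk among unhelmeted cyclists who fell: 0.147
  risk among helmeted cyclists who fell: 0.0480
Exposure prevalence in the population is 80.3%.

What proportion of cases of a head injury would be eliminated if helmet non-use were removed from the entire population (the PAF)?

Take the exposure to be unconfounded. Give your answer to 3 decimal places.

PAF ≈ 0.624

Let p₁ = 0.147, p₀ = 0.048.
Overall risk P(Y=1) = π·p₁ + (1−π)·p₀ = 0.803×0.147 + 0.197×0.048 = 0.1275.
Under exogeneity, PAF = [P(Y=1) − p₀] / P(Y=1).
PAF = (0.1275 − 0.048) / 0.1275 ≈ 0.6235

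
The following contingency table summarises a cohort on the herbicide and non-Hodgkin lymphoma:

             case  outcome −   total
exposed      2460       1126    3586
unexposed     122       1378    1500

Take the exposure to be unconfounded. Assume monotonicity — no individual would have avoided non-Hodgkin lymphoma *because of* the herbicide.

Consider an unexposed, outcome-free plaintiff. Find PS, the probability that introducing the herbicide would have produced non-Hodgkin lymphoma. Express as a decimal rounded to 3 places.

PS ≈ 0.658

p₁ = P(outcome | exposed) = 2460/3586 = 0.686
p₀ = P(outcome | unexposed) = 122/1500 = 0.081333
Under exogeneity and monotonicity, PS = (p₁ − p₀) / (1 − p₀).
PS = (0.686 − 0.081333) / (1 − 0.081333) = 0.60467 / 0.91867 ≈ 0.6582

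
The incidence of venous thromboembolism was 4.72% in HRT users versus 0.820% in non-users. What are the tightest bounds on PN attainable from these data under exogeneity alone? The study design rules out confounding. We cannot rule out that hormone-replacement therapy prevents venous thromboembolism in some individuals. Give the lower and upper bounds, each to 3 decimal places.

p₁ = 0.0472, p₀ = 0.0082.
Under exogeneity alone the bounds on PN are max{0,(p₁−p₀)/p₁} ≤ PN ≤ min{1,(1−p₀)/p₁}.
  lower = (p₁ − p₀)/p₁ = 0.039 / 0.0472 ≈ 0.8263
  upper = min{1, (1 − p₀)/p₁} = 0.9918 / 0.0472 ≈ 21.0127 → capped at 1

0.826 ≤ PN ≤ 1.000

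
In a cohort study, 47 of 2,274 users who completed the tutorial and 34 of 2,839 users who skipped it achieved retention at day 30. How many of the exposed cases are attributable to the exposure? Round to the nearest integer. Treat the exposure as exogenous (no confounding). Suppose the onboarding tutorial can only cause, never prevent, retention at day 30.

p₁ = P(outcome | exposed) = 47/2274 = 0.020668
p₀ = P(outcome | unexposed) = 34/2839 = 0.011976
PN = (p₁ − p₀)/p₁ = (0.020668 − 0.011976) / 0.020668 ≈ 0.42056.
Attributable cases ≈ PN × (exposed cases) = 0.42056 × 47 ≈ 19.77.

about 20 cases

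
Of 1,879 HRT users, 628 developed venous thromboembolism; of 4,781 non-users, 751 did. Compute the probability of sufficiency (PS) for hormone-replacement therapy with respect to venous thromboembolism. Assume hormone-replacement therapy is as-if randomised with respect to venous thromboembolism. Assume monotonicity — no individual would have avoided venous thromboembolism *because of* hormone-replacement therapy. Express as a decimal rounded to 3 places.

PS ≈ 0.210

p₁ = P(outcome | exposed) = 628/1879 = 0.33422
p₀ = P(outcome | unexposed) = 751/4781 = 0.15708
Under exogeneity and monotonicity, PS = (p₁ − p₀) / (1 − p₀).
PS = (0.33422 − 0.15708) / (1 − 0.15708) = 0.17714 / 0.84292 ≈ 0.2102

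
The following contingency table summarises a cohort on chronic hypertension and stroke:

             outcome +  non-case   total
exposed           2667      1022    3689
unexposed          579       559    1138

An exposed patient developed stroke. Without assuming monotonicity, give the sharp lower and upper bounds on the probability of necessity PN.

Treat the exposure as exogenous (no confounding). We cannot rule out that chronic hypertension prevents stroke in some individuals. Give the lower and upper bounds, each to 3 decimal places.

0.296 ≤ PN ≤ 0.679

p₁ = P(outcome | exposed) = 2667/3689 = 0.72296
p₀ = P(outcome | unexposed) = 579/1138 = 0.50879
Under exogeneity alone the bounds on PN are max{0,(p₁−p₀)/p₁} ≤ PN ≤ min{1,(1−p₀)/p₁}.
  lower = (p₁ − p₀)/p₁ = 0.21417 / 0.72296 ≈ 0.2962
  upper = min{1, (1 − p₀)/p₁} = 0.49121 / 0.72296 ≈ 0.6794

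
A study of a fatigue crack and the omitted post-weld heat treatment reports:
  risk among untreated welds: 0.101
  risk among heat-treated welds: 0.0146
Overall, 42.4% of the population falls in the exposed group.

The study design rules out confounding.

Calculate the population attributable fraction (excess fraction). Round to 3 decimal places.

Let p₁ = 0.101, p₀ = 0.0146.
Overall risk P(Y=1) = π·p₁ + (1−π)·p₀ = 0.424×0.101 + 0.576×0.0146 = 0.051234.
Under exogeneity, PAF = [P(Y=1) − p₀] / P(Y=1).
PAF = (0.051234 − 0.0146) / 0.051234 ≈ 0.7150

PAF ≈ 0.715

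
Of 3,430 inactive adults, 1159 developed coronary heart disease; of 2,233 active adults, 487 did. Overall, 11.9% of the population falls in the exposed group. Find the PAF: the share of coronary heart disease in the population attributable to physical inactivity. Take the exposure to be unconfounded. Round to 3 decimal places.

p₁ = P(outcome | exposed) = 1159/3430 = 0.3379
p₀ = P(outcome | unexposed) = 487/2233 = 0.21809
Overall risk P(Y=1) = π·p₁ + (1−π)·p₀ = 0.119×0.3379 + 0.881×0.21809 = 0.23235.
Under exogeneity, PAF = [P(Y=1) − p₀] / P(Y=1).
PAF = (0.23235 − 0.21809) / 0.23235 ≈ 0.0614

PAF ≈ 0.061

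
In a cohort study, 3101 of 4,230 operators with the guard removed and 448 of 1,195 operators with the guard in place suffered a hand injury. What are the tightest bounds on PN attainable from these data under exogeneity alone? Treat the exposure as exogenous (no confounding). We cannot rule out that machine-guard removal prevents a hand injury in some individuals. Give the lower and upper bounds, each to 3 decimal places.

p₁ = P(outcome | exposed) = 3101/4230 = 0.7331
p₀ = P(outcome | unexposed) = 448/1195 = 0.3749
Under exogeneity alone the bounds on PN are max{0,(p₁−p₀)/p₁} ≤ PN ≤ min{1,(1−p₀)/p₁}.
  lower = (p₁ − p₀)/p₁ = 0.3582 / 0.7331 ≈ 0.4886
  upper = min{1, (1 − p₀)/p₁} = 0.6251 / 0.7331 ≈ 0.8527

0.489 ≤ PN ≤ 0.853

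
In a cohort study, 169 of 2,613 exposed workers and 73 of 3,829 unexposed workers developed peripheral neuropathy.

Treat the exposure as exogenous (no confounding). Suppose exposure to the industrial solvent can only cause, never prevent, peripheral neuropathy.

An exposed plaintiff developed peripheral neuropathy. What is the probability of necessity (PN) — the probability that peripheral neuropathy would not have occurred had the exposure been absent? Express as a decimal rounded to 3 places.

PN ≈ 0.705

p₁ = P(outcome | exposed) = 169/2613 = 0.064677
p₀ = P(outcome | unexposed) = 73/3829 = 0.019065
Under exogeneity and monotonicity, PN = (p₁ − p₀) / p₁.
PN = (0.064677 − 0.019065) / 0.064677 = 0.045612 / 0.064677 ≈ 0.7052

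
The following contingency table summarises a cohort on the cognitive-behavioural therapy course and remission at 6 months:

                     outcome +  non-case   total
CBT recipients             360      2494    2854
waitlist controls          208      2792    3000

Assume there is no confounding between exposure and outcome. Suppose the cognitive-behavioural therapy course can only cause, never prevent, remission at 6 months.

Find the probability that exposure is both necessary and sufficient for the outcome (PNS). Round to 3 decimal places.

PNS ≈ 0.057

p₁ = P(outcome | exposed) = 360/2854 = 0.12614
p₀ = P(outcome | unexposed) = 208/3000 = 0.069333
Under exogeneity and monotonicity, PNS = p₁ − p₀.
PNS = 0.12614 − 0.069333 = 0.056805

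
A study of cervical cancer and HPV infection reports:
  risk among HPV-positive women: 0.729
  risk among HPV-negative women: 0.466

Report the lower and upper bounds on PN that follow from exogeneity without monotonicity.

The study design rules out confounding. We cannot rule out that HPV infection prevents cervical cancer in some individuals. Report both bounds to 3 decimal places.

Let p₁ = 0.729, p₀ = 0.466.
Under exogeneity alone the bounds on PN are max{0,(p₁−p₀)/p₁} ≤ PN ≤ min{1,(1−p₀)/p₁}.
  lower = (p₁ − p₀)/p₁ = 0.263 / 0.729 ≈ 0.3608
  upper = min{1, (1 − p₀)/p₁} = 0.534 / 0.729 ≈ 0.7325

0.361 ≤ PN ≤ 0.733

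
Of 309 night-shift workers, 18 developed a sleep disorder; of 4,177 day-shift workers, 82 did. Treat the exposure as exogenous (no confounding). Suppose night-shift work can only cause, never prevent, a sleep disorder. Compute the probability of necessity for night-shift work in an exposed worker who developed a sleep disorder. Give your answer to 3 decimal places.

PN ≈ 0.663

p₁ = P(outcome | exposed) = 18/309 = 0.058252
p₀ = P(outcome | unexposed) = 82/4177 = 0.019631
Under exogeneity and monotonicity, PN = (p₁ − p₀) / p₁.
PN = (0.058252 − 0.019631) / 0.058252 = 0.038621 / 0.058252 ≈ 0.6630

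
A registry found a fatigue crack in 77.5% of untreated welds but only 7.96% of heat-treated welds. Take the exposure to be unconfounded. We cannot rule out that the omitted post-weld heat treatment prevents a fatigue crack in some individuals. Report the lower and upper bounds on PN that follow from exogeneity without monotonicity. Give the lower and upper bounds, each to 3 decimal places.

0.897 ≤ PN ≤ 1.000

p₁ = 0.775, p₀ = 0.0796.
Under exogeneity alone the bounds on PN are max{0,(p₁−p₀)/p₁} ≤ PN ≤ min{1,(1−p₀)/p₁}.
  lower = (p₁ − p₀)/p₁ = 0.6954 / 0.775 ≈ 0.8973
  upper = min{1, (1 − p₀)/p₁} = 0.9204 / 0.775 ≈ 1.1876 → capped at 1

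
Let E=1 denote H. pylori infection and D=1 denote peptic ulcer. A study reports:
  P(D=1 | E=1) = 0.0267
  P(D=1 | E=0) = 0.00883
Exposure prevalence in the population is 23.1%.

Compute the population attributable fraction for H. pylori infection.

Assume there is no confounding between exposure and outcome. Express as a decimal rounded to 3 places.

Let p₁ = 0.0267, p₀ = 0.00883.
Overall risk P(Y=1) = π·p₁ + (1−π)·p₀ = 0.231×0.0267 + 0.769×0.00883 = 0.012958.
Under exogeneity, PAF = [P(Y=1) − p₀] / P(Y=1).
PAF = (0.012958 − 0.00883) / 0.012958 ≈ 0.3186

PAF ≈ 0.319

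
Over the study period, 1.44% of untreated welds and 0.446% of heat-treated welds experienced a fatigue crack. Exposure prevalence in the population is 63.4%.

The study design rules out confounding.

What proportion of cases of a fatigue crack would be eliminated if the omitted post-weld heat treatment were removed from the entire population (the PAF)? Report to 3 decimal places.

PAF ≈ 0.586

p₁ = 0.0144, p₀ = 0.00446.
Overall risk P(Y=1) = π·p₁ + (1−π)·p₀ = 0.634×0.0144 + 0.366×0.00446 = 0.010762.
Under exogeneity, PAF = [P(Y=1) − p₀] / P(Y=1).
PAF = (0.010762 − 0.00446) / 0.010762 ≈ 0.5856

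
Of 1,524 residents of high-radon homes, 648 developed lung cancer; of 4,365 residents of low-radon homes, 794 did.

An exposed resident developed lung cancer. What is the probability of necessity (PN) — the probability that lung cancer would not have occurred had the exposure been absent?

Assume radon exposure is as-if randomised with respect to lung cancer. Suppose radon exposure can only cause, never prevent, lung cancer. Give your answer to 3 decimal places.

p₁ = P(outcome | exposed) = 648/1524 = 0.4252
p₀ = P(outcome | unexposed) = 794/4365 = 0.1819
Under exogeneity and monotonicity, PN = (p₁ − p₀) / p₁.
PN = (0.4252 − 0.1819) / 0.4252 = 0.2433 / 0.4252 ≈ 0.5722

PN ≈ 0.572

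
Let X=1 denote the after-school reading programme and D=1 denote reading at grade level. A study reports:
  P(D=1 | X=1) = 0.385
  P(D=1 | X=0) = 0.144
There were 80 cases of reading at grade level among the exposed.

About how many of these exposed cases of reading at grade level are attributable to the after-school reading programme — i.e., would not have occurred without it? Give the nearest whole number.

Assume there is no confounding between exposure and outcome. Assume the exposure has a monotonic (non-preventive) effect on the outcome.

Let p₁ = 0.385, p₀ = 0.144.
PN = (p₁ − p₀)/p₁ = (0.385 − 0.144) / 0.385 ≈ 0.62597.
Attributable cases ≈ PN × (exposed cases) = 0.62597 × 80 ≈ 50.08.

about 50 cases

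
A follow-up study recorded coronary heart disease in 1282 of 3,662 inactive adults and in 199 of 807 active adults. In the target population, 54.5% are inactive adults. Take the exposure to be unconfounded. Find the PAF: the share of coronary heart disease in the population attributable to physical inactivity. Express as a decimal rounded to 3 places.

p₁ = P(outcome | exposed) = 1282/3662 = 0.35008
p₀ = P(outcome | unexposed) = 199/807 = 0.24659
Overall risk P(Y=1) = π·p₁ + (1−π)·p₀ = 0.545×0.35008 + 0.455×0.24659 = 0.30299.
Under exogeneity, PAF = [P(Y=1) − p₀] / P(Y=1).
PAF = (0.30299 − 0.24659) / 0.30299 ≈ 0.1861

PAF ≈ 0.186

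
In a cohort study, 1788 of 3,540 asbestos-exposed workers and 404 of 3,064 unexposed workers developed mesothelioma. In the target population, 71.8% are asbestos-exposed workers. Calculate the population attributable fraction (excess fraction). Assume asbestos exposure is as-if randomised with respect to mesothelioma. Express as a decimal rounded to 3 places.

PAF ≈ 0.670

p₁ = P(outcome | exposed) = 1788/3540 = 0.50508
p₀ = P(outcome | unexposed) = 404/3064 = 0.13185
Overall risk P(Y=1) = π·p₁ + (1−π)·p₀ = 0.718×0.50508 + 0.282×0.13185 = 0.39983.
Under exogeneity, PAF = [P(Y=1) − p₀] / P(Y=1).
PAF = (0.39983 − 0.13185) / 0.39983 ≈ 0.6702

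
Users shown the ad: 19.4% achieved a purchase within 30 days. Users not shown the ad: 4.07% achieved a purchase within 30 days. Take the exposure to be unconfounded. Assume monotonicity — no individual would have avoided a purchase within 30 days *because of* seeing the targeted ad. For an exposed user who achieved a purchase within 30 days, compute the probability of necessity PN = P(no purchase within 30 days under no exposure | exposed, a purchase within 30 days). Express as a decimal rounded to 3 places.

PN ≈ 0.790

p₁ = 0.194, p₀ = 0.0407.
Under exogeneity and monotonicity, PN = (p₁ − p₀) / p₁.
PN = (0.194 − 0.0407) / 0.194 = 0.1533 / 0.194 ≈ 0.7902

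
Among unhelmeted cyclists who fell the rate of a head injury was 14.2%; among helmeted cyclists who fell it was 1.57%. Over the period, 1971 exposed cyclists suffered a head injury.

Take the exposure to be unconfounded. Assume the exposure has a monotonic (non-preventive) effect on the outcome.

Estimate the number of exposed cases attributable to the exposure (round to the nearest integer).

about 1753 cases

p₁ = 0.142, p₀ = 0.0157.
PN = (p₁ − p₀)/p₁ = (0.142 − 0.0157) / 0.142 ≈ 0.88944.
Attributable cases ≈ PN × (exposed cases) = 0.88944 × 1971 ≈ 1753.08.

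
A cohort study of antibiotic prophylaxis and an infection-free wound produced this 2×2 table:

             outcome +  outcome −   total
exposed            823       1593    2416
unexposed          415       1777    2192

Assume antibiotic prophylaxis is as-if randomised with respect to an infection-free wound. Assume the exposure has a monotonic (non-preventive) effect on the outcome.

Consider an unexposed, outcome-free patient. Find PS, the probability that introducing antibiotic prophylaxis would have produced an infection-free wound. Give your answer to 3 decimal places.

p₁ = P(outcome | exposed) = 823/2416 = 0.34065
p₀ = P(outcome | unexposed) = 415/2192 = 0.18932
Under exogeneity and monotonicity, PS = (p₁ − p₀)/(1 − p₀).
PS = (0.34065 − 0.18932) / 0.81068 ≈ 0.1867

PS ≈ 0.187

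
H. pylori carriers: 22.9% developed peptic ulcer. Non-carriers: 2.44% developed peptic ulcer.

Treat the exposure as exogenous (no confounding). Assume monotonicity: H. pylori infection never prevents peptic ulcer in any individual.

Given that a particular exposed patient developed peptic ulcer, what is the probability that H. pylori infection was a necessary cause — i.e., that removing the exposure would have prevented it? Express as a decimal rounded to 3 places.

PN ≈ 0.893

p₁ = 0.229, p₀ = 0.0244.
Under exogeneity and monotonicity, PN = (p₁ − p₀) / p₁.
PN = (0.229 − 0.0244) / 0.229 = 0.2046 / 0.229 ≈ 0.8934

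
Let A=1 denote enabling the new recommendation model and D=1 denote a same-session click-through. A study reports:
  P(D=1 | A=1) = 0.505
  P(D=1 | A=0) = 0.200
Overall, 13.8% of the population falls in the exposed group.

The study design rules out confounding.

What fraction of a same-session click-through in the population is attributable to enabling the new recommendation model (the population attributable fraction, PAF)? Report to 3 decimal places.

Let p₁ = 0.505, p₀ = 0.2.
Overall risk P(Y=1) = π·p₁ + (1−π)·p₀ = 0.138×0.505 + 0.862×0.2 = 0.24209.
Under exogeneity, PAF = [P(Y=1) − p₀] / P(Y=1).
PAF = (0.24209 − 0.2) / 0.24209 ≈ 0.1739

PAF ≈ 0.174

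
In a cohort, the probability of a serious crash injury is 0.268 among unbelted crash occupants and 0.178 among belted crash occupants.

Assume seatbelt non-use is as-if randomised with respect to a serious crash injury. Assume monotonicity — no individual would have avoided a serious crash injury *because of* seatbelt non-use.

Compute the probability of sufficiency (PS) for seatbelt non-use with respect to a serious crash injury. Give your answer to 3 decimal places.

PS ≈ 0.109

Let p₁ = 0.268, p₀ = 0.178.
Under exogeneity and monotonicity, PS = (p₁ − p₀) / (1 − p₀).
PS = (0.268 − 0.178) / (1 − 0.178) = 0.09 / 0.822 ≈ 0.1095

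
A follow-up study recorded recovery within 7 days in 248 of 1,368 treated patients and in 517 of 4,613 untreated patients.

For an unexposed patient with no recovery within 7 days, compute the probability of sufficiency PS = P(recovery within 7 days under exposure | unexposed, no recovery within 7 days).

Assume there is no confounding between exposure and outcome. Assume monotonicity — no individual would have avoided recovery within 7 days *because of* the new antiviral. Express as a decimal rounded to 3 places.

p₁ = P(outcome | exposed) = 248/1368 = 0.18129
p₀ = P(outcome | unexposed) = 517/4613 = 0.11207
Under exogeneity and monotonicity, PS = (p₁ − p₀) / (1 − p₀).
PS = (0.18129 − 0.11207) / (1 − 0.11207) = 0.069212 / 0.88793 ≈ 0.0779

PS ≈ 0.078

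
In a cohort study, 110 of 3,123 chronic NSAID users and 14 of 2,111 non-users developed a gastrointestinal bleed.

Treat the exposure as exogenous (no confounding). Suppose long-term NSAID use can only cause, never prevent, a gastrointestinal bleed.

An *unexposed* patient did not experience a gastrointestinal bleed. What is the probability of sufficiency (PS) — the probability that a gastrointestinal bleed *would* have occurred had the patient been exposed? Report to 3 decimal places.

PS ≈ 0.029

p₁ = P(outcome | exposed) = 110/3123 = 0.035223
p₀ = P(outcome | unexposed) = 14/2111 = 0.0066319
Under exogeneity and monotonicity, PS = (p₁ − p₀) / (1 − p₀).
PS = (0.035223 − 0.0066319) / (1 − 0.0066319) = 0.028591 / 0.99337 ≈ 0.0288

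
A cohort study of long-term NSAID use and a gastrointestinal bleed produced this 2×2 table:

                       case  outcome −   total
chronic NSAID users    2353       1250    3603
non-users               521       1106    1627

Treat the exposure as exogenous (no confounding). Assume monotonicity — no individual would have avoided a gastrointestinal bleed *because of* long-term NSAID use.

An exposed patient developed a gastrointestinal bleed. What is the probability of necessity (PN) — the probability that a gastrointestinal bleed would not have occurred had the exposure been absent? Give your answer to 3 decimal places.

p₁ = P(outcome | exposed) = 2353/3603 = 0.65307
p₀ = P(outcome | unexposed) = 521/1627 = 0.32022
Under exogeneity and monotonicity, PN = (p₁ − p₀) / p₁.
PN = (0.65307 − 0.32022) / 0.65307 = 0.33285 / 0.65307 ≈ 0.5097

PN ≈ 0.510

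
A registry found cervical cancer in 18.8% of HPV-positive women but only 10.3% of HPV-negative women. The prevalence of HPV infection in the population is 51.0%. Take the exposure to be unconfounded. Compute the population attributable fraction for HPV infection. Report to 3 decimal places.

p₁ = 0.188, p₀ = 0.103.
Overall risk P(Y=1) = π·p₁ + (1−π)·p₀ = 0.51×0.188 + 0.49×0.103 = 0.14635.
Under exogeneity, PAF = [P(Y=1) − p₀] / P(Y=1).
PAF = (0.14635 − 0.103) / 0.14635 ≈ 0.2962

PAF ≈ 0.296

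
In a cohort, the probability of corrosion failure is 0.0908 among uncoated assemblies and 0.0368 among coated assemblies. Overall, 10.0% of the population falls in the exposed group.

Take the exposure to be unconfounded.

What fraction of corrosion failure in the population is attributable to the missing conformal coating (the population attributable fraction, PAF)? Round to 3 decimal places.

Let p₁ = 0.0908, p₀ = 0.0368.
Overall risk P(Y=1) = π·p₁ + (1−π)·p₀ = 0.1×0.0908 + 0.9×0.0368 = 0.0422.
Under exogeneity, PAF = [P(Y=1) − p₀] / P(Y=1).
PAF = (0.0422 − 0.0368) / 0.0422 ≈ 0.1280

PAF ≈ 0.128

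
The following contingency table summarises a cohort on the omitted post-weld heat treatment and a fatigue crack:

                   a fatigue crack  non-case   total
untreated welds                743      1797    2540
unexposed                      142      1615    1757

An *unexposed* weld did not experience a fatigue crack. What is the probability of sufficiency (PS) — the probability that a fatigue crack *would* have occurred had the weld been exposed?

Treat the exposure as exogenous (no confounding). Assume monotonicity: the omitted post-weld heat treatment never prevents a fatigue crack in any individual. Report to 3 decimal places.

PS ≈ 0.230

p₁ = P(outcome | exposed) = 743/2540 = 0.29252
p₀ = P(outcome | unexposed) = 142/1757 = 0.08082
Under exogeneity and monotonicity, PS = (p₁ − p₀)/(1 − p₀).
PS = (0.29252 − 0.08082) / 0.91918 ≈ 0.2303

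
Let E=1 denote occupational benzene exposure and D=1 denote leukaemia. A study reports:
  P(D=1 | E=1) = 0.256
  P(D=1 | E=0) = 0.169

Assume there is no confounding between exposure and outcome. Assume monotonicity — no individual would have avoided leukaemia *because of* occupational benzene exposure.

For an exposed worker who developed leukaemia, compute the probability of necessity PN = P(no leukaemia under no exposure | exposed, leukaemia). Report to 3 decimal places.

PN ≈ 0.340

Let p₁ = 0.256, p₀ = 0.169.
Under exogeneity and monotonicity, PN = (p₁ − p₀) / p₁.
PN = (0.256 − 0.169) / 0.256 = 0.087 / 0.256 ≈ 0.3398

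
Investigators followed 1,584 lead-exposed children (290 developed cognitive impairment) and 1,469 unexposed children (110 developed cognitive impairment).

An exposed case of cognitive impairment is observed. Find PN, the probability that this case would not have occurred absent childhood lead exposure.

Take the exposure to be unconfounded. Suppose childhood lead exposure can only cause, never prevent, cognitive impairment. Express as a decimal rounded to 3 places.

PN ≈ 0.591

p₁ = P(outcome | exposed) = 290/1584 = 0.18308
p₀ = P(outcome | unexposed) = 110/1469 = 0.074881
Under exogeneity and monotonicity, PN = (p₁ − p₀) / p₁.
PN = (0.18308 − 0.074881) / 0.18308 = 0.1082 / 0.18308 ≈ 0.5910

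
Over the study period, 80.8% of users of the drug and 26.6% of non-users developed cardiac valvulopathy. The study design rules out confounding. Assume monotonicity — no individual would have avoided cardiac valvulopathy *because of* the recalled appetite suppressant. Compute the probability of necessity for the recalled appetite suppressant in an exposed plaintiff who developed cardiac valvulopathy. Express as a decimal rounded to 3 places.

p₁ = 0.808, p₀ = 0.266.
Under exogeneity and monotonicity, PN = (p₁ − p₀) / p₁.
PN = (0.808 − 0.266) / 0.808 = 0.542 / 0.808 ≈ 0.6708

PN ≈ 0.671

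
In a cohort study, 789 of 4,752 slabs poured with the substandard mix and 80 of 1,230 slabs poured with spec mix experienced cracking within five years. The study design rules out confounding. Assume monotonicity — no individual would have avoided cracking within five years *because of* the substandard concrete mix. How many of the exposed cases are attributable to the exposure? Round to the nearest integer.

p₁ = P(outcome | exposed) = 789/4752 = 0.16604
p₀ = P(outcome | unexposed) = 80/1230 = 0.065041
PN = (p₁ − p₀)/p₁ = (0.16604 − 0.065041) / 0.16604 ≈ 0.60827.
Attributable cases ≈ PN × (exposed cases) = 0.60827 × 789 ≈ 479.93.

about 480 cases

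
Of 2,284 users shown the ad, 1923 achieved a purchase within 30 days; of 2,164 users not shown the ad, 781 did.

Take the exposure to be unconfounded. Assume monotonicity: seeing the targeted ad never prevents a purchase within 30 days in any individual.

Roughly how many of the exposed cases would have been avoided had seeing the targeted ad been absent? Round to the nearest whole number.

p₁ = P(outcome | exposed) = 1923/2284 = 0.84194
p₀ = P(outcome | unexposed) = 781/2164 = 0.36091
PN = (p₁ − p₀)/p₁ = (0.84194 − 0.36091) / 0.84194 ≈ 0.57134.
Attributable cases ≈ PN × (exposed cases) = 0.57134 × 1923 ≈ 1098.69.

about 1099 cases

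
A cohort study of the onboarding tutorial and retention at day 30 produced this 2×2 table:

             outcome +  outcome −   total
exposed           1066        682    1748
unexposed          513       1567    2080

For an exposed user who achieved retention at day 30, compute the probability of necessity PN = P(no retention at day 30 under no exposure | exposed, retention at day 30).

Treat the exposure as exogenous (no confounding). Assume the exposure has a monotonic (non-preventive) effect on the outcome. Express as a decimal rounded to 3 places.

PN ≈ 0.596

p₁ = P(outcome | exposed) = 1066/1748 = 0.60984
p₀ = P(outcome | unexposed) = 513/2080 = 0.24663
Under exogeneity and monotonicity, PN = (p₁ − p₀)/p₁.
PN = (0.60984 − 0.24663) / 0.60984 ≈ 0.5956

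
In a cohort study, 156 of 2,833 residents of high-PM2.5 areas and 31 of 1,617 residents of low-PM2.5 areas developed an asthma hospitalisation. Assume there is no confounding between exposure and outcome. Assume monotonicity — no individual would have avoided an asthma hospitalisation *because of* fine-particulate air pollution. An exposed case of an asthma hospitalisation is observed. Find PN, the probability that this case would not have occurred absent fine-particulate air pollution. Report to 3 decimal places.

PN ≈ 0.652

p₁ = P(outcome | exposed) = 156/2833 = 0.055065
p₀ = P(outcome | unexposed) = 31/1617 = 0.019171
Under exogeneity and monotonicity, PN = (p₁ − p₀) / p₁.
PN = (0.055065 − 0.019171) / 0.055065 = 0.035894 / 0.055065 ≈ 0.6518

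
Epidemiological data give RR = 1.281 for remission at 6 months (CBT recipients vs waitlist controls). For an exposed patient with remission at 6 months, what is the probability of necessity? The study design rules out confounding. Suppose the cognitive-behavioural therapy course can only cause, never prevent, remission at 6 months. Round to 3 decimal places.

Under exogeneity and monotonicity, PN = (RR − 1) / RR = 1 − 1/RR.
PN = (1.281 − 1) / 1.281 = 0.281 / 1.281 ≈ 0.2194

PN ≈ 0.219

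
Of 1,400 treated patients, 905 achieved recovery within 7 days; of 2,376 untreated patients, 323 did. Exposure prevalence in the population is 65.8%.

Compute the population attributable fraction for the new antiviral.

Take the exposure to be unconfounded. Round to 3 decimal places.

PAF ≈ 0.712

p₁ = P(outcome | exposed) = 905/1400 = 0.64643
p₀ = P(outcome | unexposed) = 323/2376 = 0.13594
Overall risk P(Y=1) = π·p₁ + (1−π)·p₀ = 0.658×0.64643 + 0.342×0.13594 = 0.47184.
Under exogeneity, PAF = [P(Y=1) − p₀] / P(Y=1).
PAF = (0.47184 − 0.13594) / 0.47184 ≈ 0.7119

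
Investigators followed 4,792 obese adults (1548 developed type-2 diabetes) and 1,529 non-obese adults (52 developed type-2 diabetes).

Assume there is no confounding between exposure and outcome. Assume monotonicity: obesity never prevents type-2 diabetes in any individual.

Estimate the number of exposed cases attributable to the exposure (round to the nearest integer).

p₁ = P(outcome | exposed) = 1548/4792 = 0.32304
p₀ = P(outcome | unexposed) = 52/1529 = 0.034009
PN = (p₁ − p₀)/p₁ = (0.32304 − 0.034009) / 0.32304 ≈ 0.89472.
Attributable cases ≈ PN × (exposed cases) = 0.89472 × 1548 ≈ 1385.03.

about 1385 cases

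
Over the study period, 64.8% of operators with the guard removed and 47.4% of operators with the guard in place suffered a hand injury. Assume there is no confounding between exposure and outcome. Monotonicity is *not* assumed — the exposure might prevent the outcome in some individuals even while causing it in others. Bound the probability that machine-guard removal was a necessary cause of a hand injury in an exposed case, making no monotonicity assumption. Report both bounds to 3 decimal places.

0.269 ≤ PN ≤ 0.812

p₁ = 0.648, p₀ = 0.474.
Under exogeneity alone the bounds on PN are max{0,(p₁−p₀)/p₁} ≤ PN ≤ min{1,(1−p₀)/p₁}.
  lower = (p₁ − p₀)/p₁ = 0.174 / 0.648 ≈ 0.2685
  upper = min{1, (1 − p₀)/p₁} = 0.526 / 0.648 ≈ 0.8117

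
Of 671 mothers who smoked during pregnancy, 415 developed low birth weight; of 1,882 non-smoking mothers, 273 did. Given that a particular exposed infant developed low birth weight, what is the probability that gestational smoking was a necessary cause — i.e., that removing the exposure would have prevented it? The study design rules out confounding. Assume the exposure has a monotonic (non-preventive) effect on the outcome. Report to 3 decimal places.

PN ≈ 0.765

p₁ = P(outcome | exposed) = 415/671 = 0.61848
p₀ = P(outcome | unexposed) = 273/1882 = 0.14506
Under exogeneity and monotonicity, PN = (p₁ − p₀) / p₁.
PN = (0.61848 − 0.14506) / 0.61848 = 0.47342 / 0.61848 ≈ 0.7655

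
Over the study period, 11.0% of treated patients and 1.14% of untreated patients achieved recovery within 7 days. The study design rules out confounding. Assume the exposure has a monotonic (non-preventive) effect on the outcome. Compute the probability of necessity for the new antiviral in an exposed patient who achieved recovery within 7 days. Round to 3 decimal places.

p₁ = 0.11, p₀ = 0.0114.
Under exogeneity and monotonicity, PN = (p₁ − p₀) / p₁.
PN = (0.11 − 0.0114) / 0.11 = 0.0986 / 0.11 ≈ 0.8964

PN ≈ 0.896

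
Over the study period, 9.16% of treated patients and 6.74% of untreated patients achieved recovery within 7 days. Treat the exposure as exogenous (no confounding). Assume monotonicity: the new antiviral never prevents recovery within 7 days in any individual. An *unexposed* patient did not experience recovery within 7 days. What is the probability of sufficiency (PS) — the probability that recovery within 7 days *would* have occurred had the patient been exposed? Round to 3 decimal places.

p₁ = 0.0916, p₀ = 0.0674.
Under exogeneity and monotonicity, PS = (p₁ − p₀) / (1 − p₀).
PS = (0.0916 − 0.0674) / (1 − 0.0674) = 0.0242 / 0.9326 ≈ 0.0259

PS ≈ 0.026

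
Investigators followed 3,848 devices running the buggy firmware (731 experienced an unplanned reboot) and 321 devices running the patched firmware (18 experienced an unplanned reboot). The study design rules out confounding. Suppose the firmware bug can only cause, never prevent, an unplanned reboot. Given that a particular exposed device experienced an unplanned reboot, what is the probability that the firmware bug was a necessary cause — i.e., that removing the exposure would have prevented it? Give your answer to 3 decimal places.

PN ≈ 0.705

p₁ = P(outcome | exposed) = 731/3848 = 0.18997
p₀ = P(outcome | unexposed) = 18/321 = 0.056075
Under exogeneity and monotonicity, PN = (p₁ − p₀) / p₁.
PN = (0.18997 − 0.056075) / 0.18997 = 0.13389 / 0.18997 ≈ 0.7048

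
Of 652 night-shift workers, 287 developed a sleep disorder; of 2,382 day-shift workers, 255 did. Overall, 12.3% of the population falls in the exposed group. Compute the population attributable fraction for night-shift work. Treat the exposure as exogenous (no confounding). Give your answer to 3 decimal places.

PAF ≈ 0.277

p₁ = P(outcome | exposed) = 287/652 = 0.44018
p₀ = P(outcome | unexposed) = 255/2382 = 0.10705
Overall risk P(Y=1) = π·p₁ + (1−π)·p₀ = 0.123×0.44018 + 0.877×0.10705 = 0.14803.
Under exogeneity, PAF = [P(Y=1) − p₀] / P(Y=1).
PAF = (0.14803 − 0.10705) / 0.14803 ≈ 0.2768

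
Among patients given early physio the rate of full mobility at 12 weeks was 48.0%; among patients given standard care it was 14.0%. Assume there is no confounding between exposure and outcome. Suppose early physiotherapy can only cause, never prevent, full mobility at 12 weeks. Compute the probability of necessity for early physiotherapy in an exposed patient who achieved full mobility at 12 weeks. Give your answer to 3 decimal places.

PN ≈ 0.708

p₁ = 0.48, p₀ = 0.14.
Under exogeneity and monotonicity, PN = (p₁ − p₀) / p₁.
PN = (0.48 − 0.14) / 0.48 = 0.34 / 0.48 ≈ 0.7083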